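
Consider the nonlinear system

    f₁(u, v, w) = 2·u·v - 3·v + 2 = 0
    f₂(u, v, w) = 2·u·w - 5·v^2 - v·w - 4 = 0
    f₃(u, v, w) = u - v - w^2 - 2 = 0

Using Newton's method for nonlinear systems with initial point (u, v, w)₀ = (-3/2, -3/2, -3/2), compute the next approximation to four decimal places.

(-0.1468, -0.3433, -0.1488)

At (-3/2, -3/2, -3/2): F = (11.0000, -13.0000, -4.2500).
Jacobian J = [[2·v, 2·u - 3, 0], [2·w, -10·v - w, 2·u - v], [1, -1, -2·w]].
At the point, J = [[-3.0000, -6.0000, 0.0000], [-3.0000, 16.5000, -1.5000], [1.0000, -1.0000, 3.0000]] (det J = -189.0000).
Solving J·Δ = −F gives Δ = (1.3532, 1.1567, 1.3512).
Then the next iterate is (u, v, w)₁ = (-0.1468, -0.3433, -0.1488).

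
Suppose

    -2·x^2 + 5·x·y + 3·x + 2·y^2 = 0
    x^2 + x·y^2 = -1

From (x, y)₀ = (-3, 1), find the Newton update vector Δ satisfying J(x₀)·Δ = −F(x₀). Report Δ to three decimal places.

At (-3, 1): F = (-40.000, 7.000).
Jacobian J = [[-4·x + 5·y + 3, 5·x + 4·y], [2·x + y^2, 2·x·y]].
At the point, J = [[20.000, -11.000], [-5.000, -6.000]] (det J = -175.000).
Solving J·Δ = −F gives Δ = (1.811, -0.343).

(1.811, -0.343)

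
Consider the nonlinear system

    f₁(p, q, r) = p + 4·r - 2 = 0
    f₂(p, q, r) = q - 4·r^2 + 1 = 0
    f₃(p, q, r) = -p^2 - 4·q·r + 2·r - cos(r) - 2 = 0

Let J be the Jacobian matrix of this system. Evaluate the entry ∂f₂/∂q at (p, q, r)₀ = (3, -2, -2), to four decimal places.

1.0000

∂f₂/∂q = 1.
At (3, -2, -2) this is 1.0000.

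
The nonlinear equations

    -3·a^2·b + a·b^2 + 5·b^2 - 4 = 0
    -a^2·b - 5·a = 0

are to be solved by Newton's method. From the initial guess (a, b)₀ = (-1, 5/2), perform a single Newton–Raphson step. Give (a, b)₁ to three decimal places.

(-3.635, 5.000)

At (-1, 5/2): F = (13.500, 2.500).
Jacobian J = [[-6·a·b + b^2, -3·a^2 + 2·a·b + 10·b], [-2·a·b - 5, -a^2]].
At the point, J = [[21.250, 17.000], [0.000, -1.000]] (det J = -21.250).
Solving J·Δ = −F gives Δ = (-2.635, 2.500).
Then the next iterate is (a, b)₁ = (-3.635, 5.000).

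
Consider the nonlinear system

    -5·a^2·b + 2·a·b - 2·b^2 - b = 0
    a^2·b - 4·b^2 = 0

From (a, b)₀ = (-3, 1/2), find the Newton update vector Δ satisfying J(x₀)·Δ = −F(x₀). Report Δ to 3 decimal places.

(0.689, -0.287)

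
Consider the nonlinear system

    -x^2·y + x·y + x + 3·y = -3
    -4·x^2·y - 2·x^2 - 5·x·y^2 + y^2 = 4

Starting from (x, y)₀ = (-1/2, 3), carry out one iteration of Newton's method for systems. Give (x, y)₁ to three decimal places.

At (-1/2, 3): F = (9.250, 24.000).
Jacobian J = [[-2·x·y + y + 1, -x^2 + x + 3], [-8·x·y - 4·x - 5·y^2, -4·x^2 - 10·x·y + 2·y]].
At the point, J = [[7.000, 2.250], [-31.000, 20.000]] (det J = 209.750).
Solving J·Δ = −F gives Δ = (-0.625, -2.168).
Then the next iterate is (x, y)₁ = (-1.125, 0.832).

(-1.125, 0.832)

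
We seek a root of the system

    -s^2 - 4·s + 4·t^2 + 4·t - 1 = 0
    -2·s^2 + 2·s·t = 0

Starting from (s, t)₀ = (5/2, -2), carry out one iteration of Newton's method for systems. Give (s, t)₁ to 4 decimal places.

(1.0153, -1.6573)

At (5/2, -2): F = (-9.2500, -22.5000).
Jacobian J = [[-2·s - 4, 8·t + 4], [-4·s + 2·t, 2·s]].
At the point, J = [[-9.0000, -12.0000], [-14.0000, 5.0000]] (det J = -213.0000).
Solving J·Δ = −F gives Δ = (-1.4847, 0.3427).
Then the next iterate is (s, t)₁ = (1.0153, -1.6573).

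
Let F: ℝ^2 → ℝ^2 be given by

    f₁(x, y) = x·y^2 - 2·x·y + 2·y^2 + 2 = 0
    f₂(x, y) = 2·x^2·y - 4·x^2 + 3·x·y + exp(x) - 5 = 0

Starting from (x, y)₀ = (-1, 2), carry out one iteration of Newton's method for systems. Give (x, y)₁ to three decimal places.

At (-1, 2): F = (10.000, -10.63212).
Jacobian J = [[y^2 - 2·y, 2·x·y - 2·x + 4·y], [4·x·y - 8·x + 3·y + exp(x), 2·x^2 + 3·x]].
At the point, J = [[0.000, 6.000], [6.36788, -1.000]] (det J = -38.20728).
Solving J·Δ = −F gives Δ = (1.408, -1.667).
Then the next iterate is (x, y)₁ = (0.408, 0.333).

(0.408, 0.333)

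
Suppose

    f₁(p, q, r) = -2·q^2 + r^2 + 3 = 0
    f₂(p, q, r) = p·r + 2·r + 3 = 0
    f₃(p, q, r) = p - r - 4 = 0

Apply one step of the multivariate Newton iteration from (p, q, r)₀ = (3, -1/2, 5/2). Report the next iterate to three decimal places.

(3.267, 3.208, -0.733)

At (3, -1/2, 5/2): F = (8.750, 15.500, -3.500).
Jacobian J = [[0, -4·q, 2·r], [r, 0, p + 2], [1, 0, -1]].
At the point, J = [[0.000, 2.000, 5.000], [2.500, 0.000, 5.000], [1.000, 0.000, -1.000]] (det J = 15.000).
Solving J·Δ = −F gives Δ = (0.267, 3.708, -3.233).
Then the next iterate is (p, q, r)₁ = (3.267, 3.208, -0.733).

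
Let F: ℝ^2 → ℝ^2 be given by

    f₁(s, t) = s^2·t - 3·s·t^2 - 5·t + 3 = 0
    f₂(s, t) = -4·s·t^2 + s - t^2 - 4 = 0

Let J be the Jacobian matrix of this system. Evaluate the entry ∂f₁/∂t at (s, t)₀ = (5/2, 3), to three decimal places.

∂f₁/∂t = s^2 - 6·s·t - 5.
At (5/2, 3) this is -43.750.

-43.750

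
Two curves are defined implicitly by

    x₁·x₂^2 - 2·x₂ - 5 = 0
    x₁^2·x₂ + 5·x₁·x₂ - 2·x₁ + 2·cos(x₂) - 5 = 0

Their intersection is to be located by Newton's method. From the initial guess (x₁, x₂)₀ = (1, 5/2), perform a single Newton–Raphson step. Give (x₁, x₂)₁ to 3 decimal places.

At (1, 5/2): F = (-3.750, 6.39771).
Jacobian J = [[x₂^2, 2·x₁·x₂ - 2], [2·x₁·x₂ + 5·x₂ - 2, x₁^2 + 5·x₁ - 2·sin(x₂)]].
At the point, J = [[6.250, 3.000], [15.500, 4.80306]] (det J = -16.48090).
Solving J·Δ = −F gives Δ = (-2.257, 5.953).
Then the next iterate is (x₁, x₂)₁ = (-1.257, 8.453).

(-1.257, 8.453)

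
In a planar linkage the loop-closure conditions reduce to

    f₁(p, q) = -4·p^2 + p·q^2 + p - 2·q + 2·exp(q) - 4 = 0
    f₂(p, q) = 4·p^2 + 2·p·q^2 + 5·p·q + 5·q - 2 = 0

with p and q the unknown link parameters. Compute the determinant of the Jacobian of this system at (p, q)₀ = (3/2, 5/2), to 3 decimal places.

-1235.630

J = [[-8·p + q^2 + 1, 2·p·q + 2·exp(q) - 2], [8·p + 2·q^2 + 5·q, 4·p·q + 5·p + 5]].
At the point, J = [[-4.750, 29.86499], [37.000, 27.500]].
det J = -1235.630.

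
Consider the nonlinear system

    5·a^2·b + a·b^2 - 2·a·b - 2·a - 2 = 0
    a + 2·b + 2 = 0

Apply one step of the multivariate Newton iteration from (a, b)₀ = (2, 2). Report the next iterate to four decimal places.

At (2, 2): F = (34.0000, 8.0000).
Jacobian J = [[10·a·b + b^2 - 2·b - 2, 5·a^2 + 2·a·b - 2·a], [1, 2]].
At the point, J = [[38.0000, 24.0000], [1.0000, 2.0000]] (det J = 52.0000).
Solving J·Δ = −F gives Δ = (2.3846, -5.1923).
Then the next iterate is (a, b)₁ = (4.3846, -3.1923).

(4.3846, -3.1923)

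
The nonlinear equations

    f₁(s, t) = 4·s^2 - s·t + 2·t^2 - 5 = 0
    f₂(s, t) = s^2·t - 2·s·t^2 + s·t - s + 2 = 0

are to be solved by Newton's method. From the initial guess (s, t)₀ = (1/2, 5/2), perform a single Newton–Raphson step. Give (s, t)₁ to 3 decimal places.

(0.547, 1.729)

At (1/2, 5/2): F = (7.250, -2.875).
Jacobian J = [[8·s - t, -s + 4·t], [2·s·t - 2·t^2 + t - 1, s^2 - 4·s·t + s]].
At the point, J = [[1.500, 9.500], [-8.500, -4.250]] (det J = 74.375).
Solving J·Δ = −F gives Δ = (0.047, -0.771).
Then the next iterate is (s, t)₁ = (0.547, 1.729).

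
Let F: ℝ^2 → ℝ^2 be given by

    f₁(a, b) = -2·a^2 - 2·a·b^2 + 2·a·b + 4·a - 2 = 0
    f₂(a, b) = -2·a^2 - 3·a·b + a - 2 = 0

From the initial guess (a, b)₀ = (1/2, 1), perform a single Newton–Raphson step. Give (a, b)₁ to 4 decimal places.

(0.1071, -0.2857)

At (1/2, 1): F = (-0.5000, -3.5000).
Jacobian J = [[-4·a - 2·b^2 + 2·b + 4, -4·a·b + 2·a], [-4·a - 3·b + 1, -3·a]].
At the point, J = [[2.0000, -1.0000], [-4.0000, -1.5000]] (det J = -7.0000).
Solving J·Δ = −F gives Δ = (-0.3929, -1.2857).
Then the next iterate is (a, b)₁ = (0.1071, -0.2857).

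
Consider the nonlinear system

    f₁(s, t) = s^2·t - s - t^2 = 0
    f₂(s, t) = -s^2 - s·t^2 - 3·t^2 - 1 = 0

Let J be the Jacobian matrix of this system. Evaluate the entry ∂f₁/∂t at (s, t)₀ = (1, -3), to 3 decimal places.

∂f₁/∂t = s^2 - 2·t.
At (1, -3) this is 7.000.

7.000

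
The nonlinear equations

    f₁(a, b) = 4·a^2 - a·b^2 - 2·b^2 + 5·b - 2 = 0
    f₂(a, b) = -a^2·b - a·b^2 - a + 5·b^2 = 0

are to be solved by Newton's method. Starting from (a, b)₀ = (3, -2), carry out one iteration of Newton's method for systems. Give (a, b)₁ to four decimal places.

(1.7515, -1.1612)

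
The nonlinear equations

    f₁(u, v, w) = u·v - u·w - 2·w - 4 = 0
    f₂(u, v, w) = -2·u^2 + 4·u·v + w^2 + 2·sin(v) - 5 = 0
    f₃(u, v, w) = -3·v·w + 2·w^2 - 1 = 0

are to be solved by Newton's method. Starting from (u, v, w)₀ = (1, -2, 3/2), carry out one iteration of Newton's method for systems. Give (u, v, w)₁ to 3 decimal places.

(-1.050, -3.608, -0.145)

At (1, -2, 3/2): F = (-10.500, -14.56859, 12.500).
Jacobian J = [[v - w, u, -u - 2], [-4·u + 4·v, 4·u + 2·cos(v), 2·w], [0, -3·w, -3·v + 4·w]].
At the point, J = [[-3.500, 1.000, -3.000], [-12.000, 3.16771, 3.000], [0.000, -4.500, 12.000]] (det J = -198.29367).
Solving J·Δ = −F gives Δ = (-2.050, -1.608, -1.645).
Then the next iterate is (u, v, w)₁ = (-1.050, -3.608, -0.145).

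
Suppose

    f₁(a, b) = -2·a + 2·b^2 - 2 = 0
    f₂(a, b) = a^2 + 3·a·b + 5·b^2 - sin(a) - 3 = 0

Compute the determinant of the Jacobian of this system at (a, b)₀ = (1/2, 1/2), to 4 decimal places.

J = [[-2, 4·b], [2·a + 3·b - cos(a), 3·a + 10·b]].
At the point, J = [[-2.0000, 2.0000], [1.622417, 6.5000]].
det J = -16.2448.

-16.2448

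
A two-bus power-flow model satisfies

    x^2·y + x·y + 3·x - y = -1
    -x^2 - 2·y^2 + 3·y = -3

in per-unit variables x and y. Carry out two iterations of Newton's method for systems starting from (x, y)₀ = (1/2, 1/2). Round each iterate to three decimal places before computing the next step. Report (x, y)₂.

At (1/2, 1/2): F = (2.375, 3.750).
Jacobian J = [[2·x·y + y + 3, x^2 + x - 1], [-2·x, -4·y + 3]].
At the point, J = [[4.000, -0.250], [-1.000, 1.000]] (det J = 3.750).
Solving J·Δ = −F gives Δ = (-0.883, -4.633).
Then the next iterate is (x, y)₁ = (-0.383, -4.133).
Round to (-0.383, -4.133) and repeat: F = (4.96067, -43.70907), J = [[2.03288, -1.23631], [0.766, 19.532]].
Δ = (-1.054, 2.279), so (x, y)₂ = (-1.437, -1.854).

(-1.437, -1.854)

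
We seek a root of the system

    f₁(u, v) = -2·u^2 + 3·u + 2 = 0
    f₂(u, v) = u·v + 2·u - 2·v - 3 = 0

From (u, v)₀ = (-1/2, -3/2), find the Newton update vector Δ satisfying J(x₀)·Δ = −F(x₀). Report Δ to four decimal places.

(0.0000, -0.1000)

At (-1/2, -3/2): F = (0.0000, -0.2500).
Jacobian J = [[-4·u + 3, 0], [v + 2, u - 2]].
At the point, J = [[5.0000, 0.0000], [0.5000, -2.5000]] (det J = -12.5000).
Solving J·Δ = −F gives Δ = (0.0000, -0.1000).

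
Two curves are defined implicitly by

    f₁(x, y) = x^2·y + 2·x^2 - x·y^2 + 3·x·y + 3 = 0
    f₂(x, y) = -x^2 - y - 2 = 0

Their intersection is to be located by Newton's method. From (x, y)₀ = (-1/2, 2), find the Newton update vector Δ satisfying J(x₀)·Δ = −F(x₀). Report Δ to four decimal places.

(-0.1500, -4.4000)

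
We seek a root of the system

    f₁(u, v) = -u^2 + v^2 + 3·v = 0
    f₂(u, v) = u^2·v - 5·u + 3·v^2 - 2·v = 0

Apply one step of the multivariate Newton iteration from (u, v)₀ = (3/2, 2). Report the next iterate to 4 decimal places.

At (3/2, 2): F = (7.7500, 5.0000).
Jacobian J = [[-2·u, 2·v + 3], [2·u·v - 5, u^2 + 6·v - 2]].
At the point, J = [[-3.0000, 7.0000], [1.0000, 12.2500]] (det J = -43.7500).
Solving J·Δ = −F gives Δ = (1.3700, -0.5200).
Then the next iterate is (u, v)₁ = (2.8700, 1.4800).

(2.8700, 1.4800)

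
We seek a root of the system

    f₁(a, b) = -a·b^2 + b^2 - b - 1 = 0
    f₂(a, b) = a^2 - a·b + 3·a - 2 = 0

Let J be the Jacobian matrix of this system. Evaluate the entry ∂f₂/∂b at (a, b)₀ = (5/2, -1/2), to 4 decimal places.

-2.5000

∂f₂/∂b = -a.
At (5/2, -1/2) this is -2.5000.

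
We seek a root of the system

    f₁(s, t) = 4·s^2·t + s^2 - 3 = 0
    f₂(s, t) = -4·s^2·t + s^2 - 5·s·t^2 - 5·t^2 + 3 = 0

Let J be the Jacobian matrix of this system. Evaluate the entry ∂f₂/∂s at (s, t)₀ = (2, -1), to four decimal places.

∂f₂/∂s = -8·s·t + 2·s - 5·t^2.
At (2, -1) this is 15.0000.

15.0000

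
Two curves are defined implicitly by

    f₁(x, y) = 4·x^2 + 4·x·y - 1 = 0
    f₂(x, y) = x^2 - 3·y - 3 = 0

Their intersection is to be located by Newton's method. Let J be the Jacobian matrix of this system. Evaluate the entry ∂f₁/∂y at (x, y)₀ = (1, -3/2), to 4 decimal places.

∂f₁/∂y = 4·x.
At (1, -3/2) this is 4.0000.

4.0000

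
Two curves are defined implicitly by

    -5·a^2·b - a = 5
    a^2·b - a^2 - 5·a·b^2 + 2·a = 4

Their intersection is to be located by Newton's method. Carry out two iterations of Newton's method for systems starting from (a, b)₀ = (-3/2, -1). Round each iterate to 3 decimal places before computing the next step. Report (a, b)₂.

At (-3/2, -1): F = (7.750, -4.000).
Jacobian J = [[-10·a·b - 1, -5·a^2], [2·a·b - 2·a - 5·b^2 + 2, a^2 - 10·a·b]].
At the point, J = [[-16.000, -11.250], [3.000, -12.750]] (det J = 237.750).
Solving J·Δ = −F gives Δ = (0.605, -0.171).
Then the next iterate is (a, b)₁ = (-0.895, -1.171).
Round to (-0.895, -1.171) and repeat: F = (0.58500, -1.39272), J = [[-11.48045, -4.00512], [-0.97012, -9.67943]].
Δ = (0.105, -0.154), so (a, b)₂ = (-0.790, -1.325).

(-0.790, -1.325)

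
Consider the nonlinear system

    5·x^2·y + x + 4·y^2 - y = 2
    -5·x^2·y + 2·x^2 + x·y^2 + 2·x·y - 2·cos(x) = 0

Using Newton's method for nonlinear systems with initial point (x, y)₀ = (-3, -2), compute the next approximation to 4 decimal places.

(-3.2153, 1.2190)

At (-3, -2): F = (-77.0000, 109.979985).
Jacobian J = [[10·x·y + 1, 5·x^2 + 8·y - 1], [-10·x·y + 4·x + y^2 + 2·y + 2·sin(x), -5·x^2 + 2·x·y + 2·x]].
At the point, J = [[61.0000, 28.0000], [-72.282240, -39.0000]] (det J = -355.097280).
Solving J·Δ = −F gives Δ = (-0.2153, 3.2190).
Then the next iterate is (x, y)₁ = (-3.2153, 1.2190).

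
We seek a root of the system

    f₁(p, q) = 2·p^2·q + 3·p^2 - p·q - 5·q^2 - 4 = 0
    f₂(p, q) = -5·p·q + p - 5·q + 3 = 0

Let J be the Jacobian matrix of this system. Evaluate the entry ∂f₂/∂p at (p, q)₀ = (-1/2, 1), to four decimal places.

-4.0000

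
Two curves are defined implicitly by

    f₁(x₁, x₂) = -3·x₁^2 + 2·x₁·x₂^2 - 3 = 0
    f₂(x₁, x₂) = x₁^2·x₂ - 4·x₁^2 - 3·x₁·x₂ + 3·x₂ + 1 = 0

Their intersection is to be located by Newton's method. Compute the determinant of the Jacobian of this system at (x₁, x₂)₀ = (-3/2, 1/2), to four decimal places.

J = [[-6·x₁ + 2·x₂^2, 4·x₁·x₂], [2·x₁·x₂ - 8·x₁ - 3·x₂, x₁^2 - 3·x₁ + 3]].
At the point, J = [[9.5000, -3.0000], [9.0000, 9.7500]].
det J = 119.6250.

119.6250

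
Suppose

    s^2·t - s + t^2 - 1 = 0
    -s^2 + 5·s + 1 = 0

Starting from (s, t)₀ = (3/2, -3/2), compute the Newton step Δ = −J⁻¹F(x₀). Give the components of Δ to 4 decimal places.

At (3/2, -3/2): F = (-3.6250, 6.2500).
Jacobian J = [[2·s·t - 1, s^2 + 2·t], [-2·s + 5, 0]].
At the point, J = [[-5.5000, -0.7500], [2.0000, 0.0000]] (det J = 1.5000).
Solving J·Δ = −F gives Δ = (-3.1250, 18.0833).

(-3.1250, 18.0833)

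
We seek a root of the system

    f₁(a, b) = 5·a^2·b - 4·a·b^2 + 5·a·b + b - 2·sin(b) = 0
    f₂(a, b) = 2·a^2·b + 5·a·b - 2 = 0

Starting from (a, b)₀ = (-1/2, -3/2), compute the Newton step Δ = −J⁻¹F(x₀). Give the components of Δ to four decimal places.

At (-1/2, -3/2): F = (6.869990, 1.0000).
Jacobian J = [[10·a·b - 4·b^2 + 5·b, 5·a^2 - 8·a·b + 5·a - 2·cos(b) + 1], [4·a·b + 5·b, 2·a^2 + 5·a]].
At the point, J = [[-9.0000, -6.391474], [-4.5000, -2.0000]] (det J = -10.761635).
Solving J·Δ = −F gives Δ = (-0.6828, 2.0364).

(-0.6828, 2.0364)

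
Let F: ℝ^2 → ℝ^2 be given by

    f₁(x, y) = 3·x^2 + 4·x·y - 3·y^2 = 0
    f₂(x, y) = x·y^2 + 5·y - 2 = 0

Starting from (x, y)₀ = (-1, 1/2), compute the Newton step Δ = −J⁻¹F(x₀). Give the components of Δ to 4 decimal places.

At (-1, 1/2): F = (0.2500, 0.2500).
Jacobian J = [[6·x + 4·y, 4·x - 6·y], [y^2, 2·x·y + 5]].
At the point, J = [[-4.0000, -7.0000], [0.2500, 4.0000]] (det J = -14.2500).
Solving J·Δ = −F gives Δ = (0.1930, -0.0746).

(0.1930, -0.0746)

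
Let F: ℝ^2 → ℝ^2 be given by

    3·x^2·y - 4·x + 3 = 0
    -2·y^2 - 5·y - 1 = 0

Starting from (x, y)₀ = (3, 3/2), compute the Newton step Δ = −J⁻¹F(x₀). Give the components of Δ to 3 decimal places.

At (3, 3/2): F = (31.500, -13.000).
Jacobian J = [[6·x·y - 4, 3·x^2], [0, -4·y - 5]].
At the point, J = [[23.000, 27.000], [0.000, -11.000]] (det J = -253.000).
Solving J·Δ = −F gives Δ = (0.018, -1.182).

(0.018, -1.182)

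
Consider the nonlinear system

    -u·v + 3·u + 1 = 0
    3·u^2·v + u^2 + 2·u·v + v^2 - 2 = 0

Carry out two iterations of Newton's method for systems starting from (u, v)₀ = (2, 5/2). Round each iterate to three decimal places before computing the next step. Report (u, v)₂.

At (2, 5/2): F = (2.000, 48.250).
Jacobian J = [[-v + 3, -u], [6·u·v + 2·u + 2·v, 3·u^2 + 2·u + 2·v]].
At the point, J = [[0.500, -2.000], [39.000, 21.000]] (det J = 88.500).
Solving J·Δ = −F gives Δ = (-1.565, 0.609).
Then the next iterate is (u, v)₁ = (0.435, 3.109).
Round to (0.435, 3.109) and repeat: F = (0.95258, 12.32484), J = [[-0.109, -0.435], [15.20249, 7.65568]].
Δ = (-2.190, 2.739), so (u, v)₂ = (-1.755, 5.848).

(-1.755, 5.848)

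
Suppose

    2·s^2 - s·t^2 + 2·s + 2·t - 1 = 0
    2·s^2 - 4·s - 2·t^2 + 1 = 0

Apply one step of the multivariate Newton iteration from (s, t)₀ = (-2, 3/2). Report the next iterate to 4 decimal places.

At (-2, 3/2): F = (10.5000, 12.5000).
Jacobian J = [[4·s - t^2 + 2, -2·s·t + 2], [4·s - 4, -4·t]].
At the point, J = [[-8.2500, 8.0000], [-12.0000, -6.0000]] (det J = 145.5000).
Solving J·Δ = −F gives Δ = (1.1203, -0.1572).
Then the next iterate is (s, t)₁ = (-0.8797, 1.3428).

(-0.8797, 1.3428)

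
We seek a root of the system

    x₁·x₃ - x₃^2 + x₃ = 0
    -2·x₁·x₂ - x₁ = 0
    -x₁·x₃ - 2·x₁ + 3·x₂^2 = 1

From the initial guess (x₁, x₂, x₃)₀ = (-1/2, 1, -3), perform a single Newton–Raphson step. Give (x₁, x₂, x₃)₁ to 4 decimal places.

(-0.1520, 0.5440, -1.2240)

At (-1/2, 1, -3): F = (-10.5000, 1.5000, 1.5000).
Jacobian J = [[x₃, 0, x₁ - 2·x₃ + 1], [-2·x₂ - 1, -2·x₁, 0], [-x₃ - 2, 6·x₂, -x₁]].
At the point, J = [[-3.0000, 0.0000, 6.5000], [-3.0000, 1.0000, 0.0000], [1.0000, 6.0000, 0.5000]] (det J = -125.0000).
Solving J·Δ = −F gives Δ = (0.3480, -0.4560, 1.7760).
Then the next iterate is (x₁, x₂, x₃)₁ = (-0.1520, 0.5440, -1.2240).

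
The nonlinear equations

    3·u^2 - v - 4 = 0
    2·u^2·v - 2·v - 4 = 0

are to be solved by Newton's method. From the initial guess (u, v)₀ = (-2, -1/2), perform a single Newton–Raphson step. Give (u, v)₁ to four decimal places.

(-1.3529, 0.2353)

At (-2, -1/2): F = (8.5000, -7.0000).
Jacobian J = [[6·u, -1], [4·u·v, 2·u^2 - 2]].
At the point, J = [[-12.0000, -1.0000], [4.0000, 6.0000]] (det J = -68.0000).
Solving J·Δ = −F gives Δ = (0.6471, 0.7353).
Then the next iterate is (u, v)₁ = (-1.3529, 0.2353).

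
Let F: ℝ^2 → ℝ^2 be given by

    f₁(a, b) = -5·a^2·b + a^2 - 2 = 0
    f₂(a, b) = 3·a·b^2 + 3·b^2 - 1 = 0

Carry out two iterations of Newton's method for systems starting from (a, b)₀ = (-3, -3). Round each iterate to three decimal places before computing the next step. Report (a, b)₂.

(-0.970, -2.313)

At (-3, -3): F = (142.000, -55.000).
Jacobian J = [[-10·a·b + 2·a, -5·a^2], [3·b^2, 6·a·b + 6·b]].
At the point, J = [[-96.000, -45.000], [27.000, 36.000]] (det J = -2241.000).
Solving J·Δ = −F gives Δ = (1.177, 0.645).
Then the next iterate is (a, b)₁ = (-1.823, -2.355).
Round to (-1.823, -2.355) and repeat: F = (40.45553, -14.69314), J = [[-46.57765, -16.61664], [16.63808, 11.62899]].
Δ = (0.853, 0.042), so (a, b)₂ = (-0.970, -2.313).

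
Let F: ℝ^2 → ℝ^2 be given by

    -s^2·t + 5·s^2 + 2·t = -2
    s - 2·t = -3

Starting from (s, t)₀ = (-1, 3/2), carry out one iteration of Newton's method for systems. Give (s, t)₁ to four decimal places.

At (-1, 3/2): F = (8.5000, -1.0000).
Jacobian J = [[-2·s·t + 10·s, -s^2 + 2], [1, -2]].
At the point, J = [[-7.0000, 1.0000], [1.0000, -2.0000]] (det J = 13.0000).
Solving J·Δ = −F gives Δ = (1.2308, 0.1154).
Then the next iterate is (s, t)₁ = (0.2308, 1.6154).

(0.2308, 1.6154)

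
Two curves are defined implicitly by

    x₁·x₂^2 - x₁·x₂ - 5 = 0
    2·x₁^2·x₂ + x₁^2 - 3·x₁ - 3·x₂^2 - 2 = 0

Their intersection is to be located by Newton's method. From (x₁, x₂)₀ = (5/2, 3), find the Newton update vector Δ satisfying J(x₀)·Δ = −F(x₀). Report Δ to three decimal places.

(-0.336, -0.639)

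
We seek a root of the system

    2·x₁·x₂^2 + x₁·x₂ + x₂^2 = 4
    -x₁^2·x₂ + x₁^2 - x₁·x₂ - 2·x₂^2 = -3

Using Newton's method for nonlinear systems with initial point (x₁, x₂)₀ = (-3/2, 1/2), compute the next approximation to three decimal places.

(1.551, -0.128)

At (-3/2, 1/2): F = (-5.250, 4.375).
Jacobian J = [[2·x₂^2 + x₂, 4·x₁·x₂ + x₁ + 2·x₂], [-2·x₁·x₂ + 2·x₁ - x₂, -x₁^2 - x₁ - 4·x₂]].
At the point, J = [[1.000, -3.500], [-2.000, -2.750]] (det J = -9.750).
Solving J·Δ = −F gives Δ = (3.051, -0.628).
Then the next iterate is (x₁, x₂)₁ = (1.551, -0.128).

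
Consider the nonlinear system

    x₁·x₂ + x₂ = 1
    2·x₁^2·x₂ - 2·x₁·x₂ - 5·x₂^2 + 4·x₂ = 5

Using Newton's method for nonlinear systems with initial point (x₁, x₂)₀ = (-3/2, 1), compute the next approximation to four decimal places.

At (-3/2, 1): F = (-1.5000, 1.5000).
Jacobian J = [[x₂, x₁ + 1], [4·x₁·x₂ - 2·x₂, 2·x₁^2 - 2·x₁ - 10·x₂ + 4]].
At the point, J = [[1.0000, -0.5000], [-8.0000, 1.5000]] (det J = -2.5000).
Solving J·Δ = −F gives Δ = (-0.6000, -4.2000).
Then the next iterate is (x₁, x₂)₁ = (-2.1000, -3.2000).

(-2.1000, -3.2000)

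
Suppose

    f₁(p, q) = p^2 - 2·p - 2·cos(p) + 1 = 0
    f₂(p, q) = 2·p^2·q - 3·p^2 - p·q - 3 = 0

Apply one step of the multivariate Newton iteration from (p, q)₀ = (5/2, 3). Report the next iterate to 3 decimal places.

At (5/2, 3): F = (3.85229, 8.250).
Jacobian J = [[2·p + 2·sin(p) - 2, 0], [4·p·q - 6·p - q, 2·p^2 - p]].
At the point, J = [[4.19694, 0.000], [12.000, 10.000]] (det J = 41.96944).
Solving J·Δ = −F gives Δ = (-0.918, 0.276).
Then the next iterate is (p, q)₁ = (1.582, 3.276).

(1.582, 3.276)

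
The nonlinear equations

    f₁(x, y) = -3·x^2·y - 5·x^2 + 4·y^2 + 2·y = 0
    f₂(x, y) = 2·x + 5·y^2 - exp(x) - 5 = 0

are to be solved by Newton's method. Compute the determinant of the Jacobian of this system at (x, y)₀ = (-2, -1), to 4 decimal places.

J = [[-6·x·y - 10·x, -3·x^2 + 8·y + 2], [-exp(x) + 2, 10·y]].
At the point, J = [[8.0000, -18.0000], [1.864665, -10.0000]].
det J = -46.4360.

-46.4360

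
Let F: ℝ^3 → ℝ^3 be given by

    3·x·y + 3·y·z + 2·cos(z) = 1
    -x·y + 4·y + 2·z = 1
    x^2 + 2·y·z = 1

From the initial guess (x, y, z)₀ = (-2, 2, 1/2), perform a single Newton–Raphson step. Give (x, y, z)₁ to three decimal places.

(-1.584, 0.273, 0.098)

At (-2, 2, 1/2): F = (-8.24483, 12.000, 5.000).
Jacobian J = [[3·y, 3·x + 3·z, 3·y - 2·sin(z)], [-y, -x + 4, 2], [2·x, 2·z, 2·y]].
At the point, J = [[6.000, -4.500, 5.04115], [-2.000, 6.000, 2.000], [-4.000, 1.000, 4.000]] (det J = 242.90528).
Solving J·Δ = −F gives Δ = (0.416, -1.727, -0.402).
Then the next iterate is (x, y, z)₁ = (-1.584, 0.273, 0.098).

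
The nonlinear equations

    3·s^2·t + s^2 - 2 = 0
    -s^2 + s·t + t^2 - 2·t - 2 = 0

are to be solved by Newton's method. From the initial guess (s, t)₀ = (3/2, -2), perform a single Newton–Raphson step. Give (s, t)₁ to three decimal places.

(0.961, -1.235)

At (3/2, -2): F = (-13.250, 0.750).
Jacobian J = [[6·s·t + 2·s, 3·s^2], [-2·s + t, s + 2·t - 2]].
At the point, J = [[-15.000, 6.750], [-5.000, -4.500]] (det J = 101.250).
Solving J·Δ = −F gives Δ = (-0.539, 0.765).
Then the next iterate is (s, t)₁ = (0.961, -1.235).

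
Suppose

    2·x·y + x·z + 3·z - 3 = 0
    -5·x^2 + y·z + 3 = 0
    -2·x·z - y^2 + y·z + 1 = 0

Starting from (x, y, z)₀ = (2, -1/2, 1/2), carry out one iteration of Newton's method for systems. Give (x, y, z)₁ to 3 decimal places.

At (2, -1/2, 1/2): F = (-2.500, -17.250, -1.500).
Jacobian J = [[2·y + z, 2·x, x + 3], [-10·x, z, y], [-2·z, -2·y + z, -2·x + y]].
At the point, J = [[-0.500, 4.000, 5.000], [-20.000, 0.500, -0.500], [-1.000, 1.500, -4.500]] (det J = -504.750).
Solving J·Δ = −F gives Δ = (-0.851, 0.493, 0.020).
Then the next iterate is (x, y, z)₁ = (1.149, -0.007, 0.520).

(1.149, -0.007, 0.520)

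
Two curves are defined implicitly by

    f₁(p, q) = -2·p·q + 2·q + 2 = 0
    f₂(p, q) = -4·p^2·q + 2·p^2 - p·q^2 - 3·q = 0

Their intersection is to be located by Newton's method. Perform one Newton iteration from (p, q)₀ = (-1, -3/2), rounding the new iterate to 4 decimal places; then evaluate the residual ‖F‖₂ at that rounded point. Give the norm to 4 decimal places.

4.5771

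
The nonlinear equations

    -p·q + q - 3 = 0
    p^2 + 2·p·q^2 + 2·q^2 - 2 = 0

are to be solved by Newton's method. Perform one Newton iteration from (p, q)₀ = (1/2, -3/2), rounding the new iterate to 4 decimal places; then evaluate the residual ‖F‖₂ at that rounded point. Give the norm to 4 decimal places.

5.3873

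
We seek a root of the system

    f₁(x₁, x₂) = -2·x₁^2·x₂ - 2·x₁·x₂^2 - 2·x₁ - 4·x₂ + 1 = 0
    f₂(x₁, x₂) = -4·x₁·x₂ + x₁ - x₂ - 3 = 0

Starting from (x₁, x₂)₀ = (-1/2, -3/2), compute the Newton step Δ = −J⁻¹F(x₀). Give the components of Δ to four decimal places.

(0.6163, 0.6860)

At (-1/2, -3/2): F = (11.0000, -5.0000).
Jacobian J = [[-4·x₁·x₂ - 2·x₂^2 - 2, -2·x₁^2 - 4·x₁·x₂ - 4], [-4·x₂ + 1, -4·x₁ - 1]].
At the point, J = [[-9.5000, -7.5000], [7.0000, 1.0000]] (det J = 43.0000).
Solving J·Δ = −F gives Δ = (0.6163, 0.6860).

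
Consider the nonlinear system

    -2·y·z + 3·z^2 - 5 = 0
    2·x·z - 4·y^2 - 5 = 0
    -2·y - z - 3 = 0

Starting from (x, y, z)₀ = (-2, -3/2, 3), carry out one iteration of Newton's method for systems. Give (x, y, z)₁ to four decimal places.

At (-2, -3/2, 3): F = (31.0000, -26.0000, -3.0000).
Jacobian J = [[0, -2·z, -2·y + 6·z], [2·z, -8·y, 2·x], [0, -2, -1]].
At the point, J = [[0.0000, -6.0000, 21.0000], [6.0000, 12.0000, -4.0000], [0.0000, -2.0000, -1.0000]] (det J = -288.0000).
Solving J·Δ = −F gives Δ = (4.5556, -0.6667, -1.6667).
Then the next iterate is (x, y, z)₁ = (2.5556, -2.1667, 1.3333).

(2.5556, -2.1667, 1.3333)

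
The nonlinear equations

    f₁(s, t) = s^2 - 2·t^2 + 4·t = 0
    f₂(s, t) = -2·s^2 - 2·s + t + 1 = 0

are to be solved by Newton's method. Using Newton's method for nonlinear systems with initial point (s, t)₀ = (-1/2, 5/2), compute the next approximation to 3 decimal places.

(21.250, -1.500)

At (-1/2, 5/2): F = (-2.250, 4.000).
Jacobian J = [[2·s, -4·t + 4], [-4·s - 2, 1]].
At the point, J = [[-1.000, -6.000], [0.000, 1.000]] (det J = -1.000).
Solving J·Δ = −F gives Δ = (21.750, -4.000).
Then the next iterate is (s, t)₁ = (21.250, -1.500).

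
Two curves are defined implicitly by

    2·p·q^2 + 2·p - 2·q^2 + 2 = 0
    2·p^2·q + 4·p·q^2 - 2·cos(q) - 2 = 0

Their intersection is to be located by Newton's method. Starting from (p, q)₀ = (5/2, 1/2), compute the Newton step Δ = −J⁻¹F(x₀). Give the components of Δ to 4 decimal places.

(-4.1041, 0.8368)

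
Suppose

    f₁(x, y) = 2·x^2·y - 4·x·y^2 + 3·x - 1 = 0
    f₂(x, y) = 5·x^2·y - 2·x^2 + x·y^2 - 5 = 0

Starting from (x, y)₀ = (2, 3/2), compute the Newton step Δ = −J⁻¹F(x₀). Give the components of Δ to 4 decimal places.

(-0.5846, -0.2817)

At (2, 3/2): F = (-1.0000, 21.5000).
Jacobian J = [[4·x·y - 4·y^2 + 3, 2·x^2 - 8·x·y], [10·x·y - 4·x + y^2, 5·x^2 + 2·x·y]].
At the point, J = [[6.0000, -16.0000], [24.2500, 26.0000]] (det J = 544.0000).
Solving J·Δ = −F gives Δ = (-0.5846, -0.2817).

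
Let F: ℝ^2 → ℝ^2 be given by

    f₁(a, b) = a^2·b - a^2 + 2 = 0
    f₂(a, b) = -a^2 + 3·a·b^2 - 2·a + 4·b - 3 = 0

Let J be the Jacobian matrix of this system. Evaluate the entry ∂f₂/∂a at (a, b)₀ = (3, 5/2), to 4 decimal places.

10.7500

∂f₂/∂a = -2·a + 3·b^2 - 2.
At (3, 5/2) this is 10.7500.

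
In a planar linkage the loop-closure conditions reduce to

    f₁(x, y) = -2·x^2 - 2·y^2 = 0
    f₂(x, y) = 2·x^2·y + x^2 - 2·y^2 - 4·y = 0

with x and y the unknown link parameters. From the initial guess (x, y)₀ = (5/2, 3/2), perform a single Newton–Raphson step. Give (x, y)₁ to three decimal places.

(2.032, -0.553)

At (5/2, 3/2): F = (-17.000, 14.500).
Jacobian J = [[-4·x, -4·y], [4·x·y + 2·x, 2·x^2 - 4·y - 4]].
At the point, J = [[-10.000, -6.000], [20.000, 2.500]] (det J = 95.000).
Solving J·Δ = −F gives Δ = (-0.468, -2.053).
Then the next iterate is (x, y)₁ = (2.032, -0.553).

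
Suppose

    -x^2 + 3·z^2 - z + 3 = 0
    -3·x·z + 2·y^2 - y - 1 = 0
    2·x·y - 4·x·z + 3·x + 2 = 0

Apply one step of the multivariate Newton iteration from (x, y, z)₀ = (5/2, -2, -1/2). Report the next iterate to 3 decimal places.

At (5/2, -2, -1/2): F = (-2.000, 12.750, 4.500).
Jacobian J = [[-2·x, 0, 6·z - 1], [-3·z, 4·y - 1, -3·x], [2·y - 4·z + 3, 2·x, -4·x]].
At the point, J = [[-5.000, 0.000, -4.000], [1.500, -9.000, -7.500], [1.000, 5.000, -10.000]] (det J = -703.500).
Solving J·Δ = −F gives Δ = (-0.955, 0.679, 0.694).
Then the next iterate is (x, y, z)₁ = (1.545, -1.321, 0.194).

(1.545, -1.321, 0.194)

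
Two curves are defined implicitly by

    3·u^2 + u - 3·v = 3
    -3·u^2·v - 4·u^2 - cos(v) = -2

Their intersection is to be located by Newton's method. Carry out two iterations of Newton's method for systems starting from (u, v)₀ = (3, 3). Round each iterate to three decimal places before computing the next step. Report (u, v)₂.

(1.311, 0.820)

At (3, 3): F = (18.000, -114.01001).
Jacobian J = [[6·u + 1, -3], [-6·u·v - 8·u, -3·u^2 + sin(v)]].
At the point, J = [[19.000, -3.000], [-78.000, -26.85888]] (det J = -744.31872).
Solving J·Δ = −F gives Δ = (-1.109, -1.024).
Then the next iterate is (u, v)₁ = (1.891, 1.976).
Round to (1.891, 1.976) and repeat: F = (3.69064, -33.10714), J = [[12.346, -3.000], [-37.54770, -9.80862]].
Δ = (-0.580, -1.156), so (u, v)₂ = (1.311, 0.820).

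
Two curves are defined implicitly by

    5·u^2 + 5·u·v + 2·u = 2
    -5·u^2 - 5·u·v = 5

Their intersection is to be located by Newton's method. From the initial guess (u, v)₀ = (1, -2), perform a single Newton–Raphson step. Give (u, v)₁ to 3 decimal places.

(3.500, -2.000)

At (1, -2): F = (-5.000, 0.000).
Jacobian J = [[10·u + 5·v + 2, 5·u], [-10·u - 5·v, -5·u]].
At the point, J = [[2.000, 5.000], [0.000, -5.000]] (det J = -10.000).
Solving J·Δ = −F gives Δ = (2.500, 0.000).
Then the next iterate is (u, v)₁ = (3.500, -2.000).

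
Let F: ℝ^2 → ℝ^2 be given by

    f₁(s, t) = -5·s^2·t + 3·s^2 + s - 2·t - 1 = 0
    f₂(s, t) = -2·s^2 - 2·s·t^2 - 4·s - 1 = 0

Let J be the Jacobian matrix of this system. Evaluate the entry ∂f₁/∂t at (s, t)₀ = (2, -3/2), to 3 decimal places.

∂f₁/∂t = -5·s^2 - 2.
At (2, -3/2) this is -22.000.

-22.000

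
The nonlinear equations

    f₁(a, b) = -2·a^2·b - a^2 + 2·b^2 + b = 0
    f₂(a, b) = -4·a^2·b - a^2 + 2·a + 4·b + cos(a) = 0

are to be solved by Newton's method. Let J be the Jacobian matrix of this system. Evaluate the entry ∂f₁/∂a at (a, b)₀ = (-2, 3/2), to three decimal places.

16.000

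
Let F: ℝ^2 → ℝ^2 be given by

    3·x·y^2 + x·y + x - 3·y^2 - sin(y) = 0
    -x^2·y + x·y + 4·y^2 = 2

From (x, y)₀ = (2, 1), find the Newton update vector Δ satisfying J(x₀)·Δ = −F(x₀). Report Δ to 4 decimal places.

(-0.7055, -0.3527)

At (2, 1): F = (6.158529, 0.0000).
Jacobian J = [[3·y^2 + y + 1, 6·x·y + x - 6·y - cos(y)], [-2·x·y + y, -x^2 + x + 8·y]].
At the point, J = [[5.0000, 7.459698], [-3.0000, 6.0000]] (det J = 52.379093).
Solving J·Δ = −F gives Δ = (-0.7055, -0.3527).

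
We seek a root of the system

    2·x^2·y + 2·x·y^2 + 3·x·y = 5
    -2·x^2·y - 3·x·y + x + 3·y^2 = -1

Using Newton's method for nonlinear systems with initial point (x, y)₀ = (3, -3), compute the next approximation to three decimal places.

(1.497, -2.047)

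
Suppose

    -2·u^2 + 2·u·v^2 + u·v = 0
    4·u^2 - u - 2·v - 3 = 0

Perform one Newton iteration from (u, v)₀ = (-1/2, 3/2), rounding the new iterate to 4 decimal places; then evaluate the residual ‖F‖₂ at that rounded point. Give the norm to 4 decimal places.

1.1327

At (-1/2, 3/2): F = (-3.5000, -4.5000).
Jacobian J = [[-4·u + 2·v^2 + v, 4·u·v + u], [8·u - 1, -2]].
At the point, J = [[8.0000, -3.5000], [-5.0000, -2.0000]] (det J = -33.5000).
Solving J·Δ = −F gives Δ = (-0.2612, -1.5970).
Then the next iterate is (u, v)₁ = (-0.7612, -0.0970).
Re-evaluating at (-0.7612, -0.0970): F = (-1.099339, 0.272902), so ‖F‖₂ = 1.1327.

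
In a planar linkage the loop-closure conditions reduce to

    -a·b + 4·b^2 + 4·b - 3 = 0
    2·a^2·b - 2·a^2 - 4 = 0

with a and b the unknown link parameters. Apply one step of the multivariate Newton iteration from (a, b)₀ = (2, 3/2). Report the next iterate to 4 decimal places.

(3.0588, 0.9706)

At (2, 3/2): F = (9.0000, 0.0000).
Jacobian J = [[-b, -a + 8·b + 4], [4·a·b - 4·a, 2·a^2]].
At the point, J = [[-1.5000, 14.0000], [4.0000, 8.0000]] (det J = -68.0000).
Solving J·Δ = −F gives Δ = (1.0588, -0.5294).
Then the next iterate is (a, b)₁ = (3.0588, 0.9706).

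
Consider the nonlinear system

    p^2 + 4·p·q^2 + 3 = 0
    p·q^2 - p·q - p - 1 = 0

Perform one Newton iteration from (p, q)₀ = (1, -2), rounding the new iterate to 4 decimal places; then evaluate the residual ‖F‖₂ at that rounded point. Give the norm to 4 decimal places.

240.5081

At (1, -2): F = (20.0000, 4.0000).
Jacobian J = [[2·p + 4·q^2, 8·p·q], [q^2 - q - 1, 2·p·q - p]].
At the point, J = [[18.0000, -16.0000], [5.0000, -5.0000]] (det J = -10.0000).
Solving J·Δ = −F gives Δ = (-3.6000, -2.8000).
Then the next iterate is (p, q)₁ = (-2.6000, -4.8000).
Re-evaluating at (-2.6000, -4.8000): F = (-229.8560, -70.7840), so ‖F‖₂ = 240.5081.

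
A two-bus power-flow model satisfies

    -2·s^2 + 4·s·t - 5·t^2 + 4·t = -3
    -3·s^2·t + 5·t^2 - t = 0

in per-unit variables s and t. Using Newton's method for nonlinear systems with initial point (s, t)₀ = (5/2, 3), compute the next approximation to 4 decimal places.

At (5/2, 3): F = (-12.5000, -14.2500).
Jacobian J = [[-4·s + 4·t, 4·s - 10·t + 4], [-6·s·t, -3·s^2 + 10·t - 1]].
At the point, J = [[2.0000, -16.0000], [-45.0000, 10.2500]] (det J = -699.5000).
Solving J·Δ = −F gives Δ = (-0.5091, -0.8449).
Then the next iterate is (s, t)₁ = (1.9909, 2.1551).

(1.9909, 2.1551)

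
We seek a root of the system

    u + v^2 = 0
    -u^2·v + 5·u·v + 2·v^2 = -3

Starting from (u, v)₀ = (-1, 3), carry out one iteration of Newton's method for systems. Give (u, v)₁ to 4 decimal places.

At (-1, 3): F = (8.0000, 3.0000).
Jacobian J = [[1, 2·v], [-2·u·v + 5·v, -u^2 + 5·u + 4·v]].
At the point, J = [[1.0000, 6.0000], [21.0000, 6.0000]] (det J = -120.0000).
Solving J·Δ = −F gives Δ = (0.2500, -1.3750).
Then the next iterate is (u, v)₁ = (-0.7500, 1.6250).

(-0.7500, 1.6250)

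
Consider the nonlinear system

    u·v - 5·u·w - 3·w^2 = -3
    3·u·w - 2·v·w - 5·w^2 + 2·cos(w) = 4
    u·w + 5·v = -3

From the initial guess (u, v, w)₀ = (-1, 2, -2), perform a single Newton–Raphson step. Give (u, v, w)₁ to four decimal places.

At (-1, 2, -2): F = (-21.0000, -10.832294, 15.0000).
Jacobian J = [[v - 5·w, u, -5·u - 6·w], [3·w, -2·w, 3·u - 2·v - 10·w - 2·sin(w)], [w, 5, u]].
At the point, J = [[12.0000, -1.0000, 17.0000], [-6.0000, 4.0000, 14.818595], [-2.0000, 5.0000, -1.0000]] (det J = -1275.478502).
Solving J·Δ = −F gives Δ = (-0.4016, -2.8909, 1.3487).
Then the next iterate is (u, v, w)₁ = (-1.4016, -0.8909, -0.6513).

(-1.4016, -0.8909, -0.6513)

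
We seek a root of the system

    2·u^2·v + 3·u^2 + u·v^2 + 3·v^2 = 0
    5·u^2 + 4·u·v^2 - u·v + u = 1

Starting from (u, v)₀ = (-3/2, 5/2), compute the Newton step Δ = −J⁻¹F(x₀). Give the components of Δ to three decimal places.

At (-3/2, 5/2): F = (27.375, -25.000).
Jacobian J = [[4·u·v + 6·u + v^2, 2·u^2 + 2·u·v + 6·v], [10·u + 4·v^2 - v + 1, 8·u·v - u]].
At the point, J = [[-17.750, 12.000], [8.500, -28.500]] (det J = 403.875).
Solving J·Δ = −F gives Δ = (1.189, -0.523).

(1.189, -0.523)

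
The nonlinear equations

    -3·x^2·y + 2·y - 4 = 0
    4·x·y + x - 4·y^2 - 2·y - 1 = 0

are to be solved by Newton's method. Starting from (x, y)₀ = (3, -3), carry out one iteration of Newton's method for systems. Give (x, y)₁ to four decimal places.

(2.4785, -1.2864)

At (3, -3): F = (71.0000, -64.0000).
Jacobian J = [[-6·x·y, -3·x^2 + 2], [4·y + 1, 4·x - 8·y - 2]].
At the point, J = [[54.0000, -25.0000], [-11.0000, 34.0000]] (det J = 1561.0000).
Solving J·Δ = −F gives Δ = (-0.5215, 1.7136).
Then the next iterate is (x, y)₁ = (2.4785, -1.2864).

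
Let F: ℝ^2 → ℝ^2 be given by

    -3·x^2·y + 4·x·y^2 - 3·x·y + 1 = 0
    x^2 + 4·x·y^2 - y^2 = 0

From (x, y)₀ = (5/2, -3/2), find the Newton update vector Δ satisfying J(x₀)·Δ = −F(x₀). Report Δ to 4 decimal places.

(-1.1220, 0.3997)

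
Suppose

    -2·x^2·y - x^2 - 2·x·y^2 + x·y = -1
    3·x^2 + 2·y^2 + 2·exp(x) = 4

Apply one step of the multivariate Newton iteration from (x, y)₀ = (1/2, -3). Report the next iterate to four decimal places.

(0.5602, -1.4645)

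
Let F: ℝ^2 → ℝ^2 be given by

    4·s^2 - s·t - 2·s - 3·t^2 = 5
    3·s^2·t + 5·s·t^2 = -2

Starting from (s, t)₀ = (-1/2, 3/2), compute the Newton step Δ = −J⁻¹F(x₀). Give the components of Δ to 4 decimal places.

At (-1/2, 3/2): F = (-9.0000, -2.5000).
Jacobian J = [[8·s - t - 2, -s - 6·t], [6·s·t + 5·t^2, 3·s^2 + 10·s·t]].
At the point, J = [[-7.5000, -8.5000], [6.7500, -6.7500]] (det J = 108.0000).
Solving J·Δ = −F gives Δ = (-0.3657, -0.7361).

(-0.3657, -0.7361)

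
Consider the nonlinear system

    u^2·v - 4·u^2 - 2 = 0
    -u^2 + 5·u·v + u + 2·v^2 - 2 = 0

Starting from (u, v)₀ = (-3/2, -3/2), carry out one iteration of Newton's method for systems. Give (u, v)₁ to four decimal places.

(-0.7016, -0.9663)

At (-3/2, -3/2): F = (-14.3750, 10.0000).
Jacobian J = [[2·u·v - 8·u, u^2], [-2·u + 5·v + 1, 5·u + 4·v]].
At the point, J = [[16.5000, 2.2500], [-3.5000, -13.5000]] (det J = -214.8750).
Solving J·Δ = −F gives Δ = (0.7984, 0.5337).
Then the next iterate is (u, v)₁ = (-0.7016, -0.9663).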